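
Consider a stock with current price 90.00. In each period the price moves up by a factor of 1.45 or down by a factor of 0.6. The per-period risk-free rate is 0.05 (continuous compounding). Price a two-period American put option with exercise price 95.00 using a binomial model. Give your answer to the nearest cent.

Risk-neutral probability p = (e^0.05 − 0.6)/(1.45 − 0.6) = 0.4513/0.8500 = 0.5309
Terminal stock prices: S_uu = 189.2, S_ud = 78.3, S_dd = 32.4
Terminal payoffs (K − S): max(-94.22, 0) = 0, max(16.7, 0) = 16.7, max(62.6, 0) = 62.6
Node u (S = 130.5): continuation = e^(−0.05)·[0.5309·0.0000 + 0.4691·16.7000] = 7.4518; exercise value = 0.0000 ≤ continuation, so V_u = 7.4518
Node d (S = 54): continuation = e^(−0.05)·[0.5309·16.7000 + 0.4691·62.6000] = 36.3668; exercise value = 41.0000 > continuation, so V_d = 41.0000 (exercise)
Node 0 (S = 90): continuation = e^(−0.05)·[0.5309·7.4518 + 0.4691·41.0000] = 22.0581; exercise value = 5.0000 ≤ continuation, so V_0 = 22.0581

22.06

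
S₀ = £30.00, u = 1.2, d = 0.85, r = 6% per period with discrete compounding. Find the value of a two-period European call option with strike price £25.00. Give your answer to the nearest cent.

Risk-neutral probability p = (1 + 0.06 − 0.85)/(1.2 − 0.85) = 0.2100/0.3500 = 0.6000
Terminal stock prices: S_uu = 43.2, S_ud = 30.6, S_dd = 21.67
Terminal payoffs (S − K): max(18.2, 0) = 18.2, max(5.6, 0) = 5.6, max(-3.325, 0) = 0
Node u (S = 36): V_u = 1/1.06·[0.6000·18.2000 + 0.4000·5.6000] = 12.4151
Node d (S = 25.5): V_d = 1/1.06·[0.6000·5.6000 + 0.4000·0.0000] = 3.1698
Node 0 (S = 30): V_0 = 1/1.06·[0.6000·12.4151 + 0.4000·3.1698] = 8.2236

£8.22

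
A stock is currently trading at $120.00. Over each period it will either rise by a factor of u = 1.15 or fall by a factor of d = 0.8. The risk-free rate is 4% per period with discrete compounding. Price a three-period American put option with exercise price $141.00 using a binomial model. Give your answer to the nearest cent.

Risk-neutral probability p = (1 + 0.04 − 0.8)/(1.15 − 0.8) = 0.2400/0.3500 = 0.6857
Terminal stock prices: S_uuu = 182.5, S_uud = 127, S_udd = 88.32, S_ddd = 61.44
Terminal payoffs (K − S): max(-41.5, 0) = 0, max(14.04, 0) = 14.04, max(52.68, 0) = 52.68, max(79.56, 0) = 79.56
Node uu (S = 158.7): continuation = 1/1.04·[0.6857·0.0000 + 0.3143·14.0400] = 4.2429; exercise value = 0.0000 ≤ continuation, so V_uu = 4.2429
Node ud (S = 110.4): continuation = 1/1.04·[0.6857·14.0400 + 0.3143·52.6800] = 25.1769; exercise value = 30.6000 > continuation, so V_ud = 30.6000 (exercise)
Node dd (S = 76.8): continuation = 1/1.04·[0.6857·52.6800 + 0.3143·79.5600] = 58.7769; exercise value = 64.2000 > continuation, so V_dd = 64.2000 (exercise)
Node u (S = 138): continuation = 1/1.04·[0.6857·4.2429 + 0.3143·30.6000] = 12.0447; exercise value = 3.0000 ≤ continuation, so V_u = 12.0447
Node d (S = 96): continuation = 1/1.04·[0.6857·30.6000 + 0.3143·64.2000] = 39.5769; exercise value = 45.0000 > continuation, so V_d = 45.0000 (exercise)
Node 0 (S = 120): continuation = 1/1.04·[0.6857·12.0447 + 0.3143·45.0000] = 21.5405; exercise value = 21.0000 ≤ continuation, so V_0 = 21.5405

$21.54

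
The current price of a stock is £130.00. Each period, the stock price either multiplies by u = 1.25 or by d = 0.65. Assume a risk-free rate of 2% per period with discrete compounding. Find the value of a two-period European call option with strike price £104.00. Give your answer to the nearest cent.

£36.97

Risk-neutral probability p = (1 + 0.02 − 0.65)/(1.25 − 0.65) = 0.3700/0.6000 = 0.6167
Terminal stock prices: S_uu = 203.1, S_ud = 105.6, S_dd = 54.93
Terminal payoffs (S − K): max(99.12, 0) = 99.12, max(1.625, 0) = 1.625, max(-49.07, 0) = 0
Node u (S = 162.5): V_u = 1/1.02·[0.6167·99.1250 + 0.3833·1.6250] = 60.5392
Node d (S = 84.5): V_d = 1/1.02·[0.6167·1.6250 + 0.3833·0.0000] = 0.9824
Node 0 (S = 130): V_0 = 1/1.02·[0.6167·60.5392 + 0.3833·0.9824] = 36.9697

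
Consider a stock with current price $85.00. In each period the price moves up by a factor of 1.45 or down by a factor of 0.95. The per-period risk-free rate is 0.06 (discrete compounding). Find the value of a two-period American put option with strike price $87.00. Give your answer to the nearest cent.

$5.57

Risk-neutral probability p = (1 + 0.06 − 0.95)/(1.45 − 0.95) = 0.1100/0.5000 = 0.2200
Terminal stock prices: S_uu = 178.7, S_ud = 117.1, S_dd = 76.71
Terminal payoffs (K − S): max(-91.71, 0) = 0, max(-30.09, 0) = 0, max(10.29, 0) = 10.29
Node u (S = 123.2): continuation = 1/1.06·[0.2200·0.0000 + 0.7800·0.0000] = 0.0000; exercise value = 0.0000 ≤ continuation, so V_u = 0.0000
Node d (S = 80.75): continuation = 1/1.06·[0.2200·0.0000 + 0.7800·10.2875] = 7.5700; exercise value = 6.2500 ≤ continuation, so V_d = 7.5700
Node 0 (S = 85): continuation = 1/1.06·[0.2200·0.0000 + 0.7800·7.5700] = 5.5704; exercise value = 2.0000 ≤ continuation, so V_0 = 5.5704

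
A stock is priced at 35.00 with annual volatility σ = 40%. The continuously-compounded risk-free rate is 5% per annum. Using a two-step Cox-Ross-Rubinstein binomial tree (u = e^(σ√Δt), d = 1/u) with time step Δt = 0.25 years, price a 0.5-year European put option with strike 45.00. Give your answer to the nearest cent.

10.52

CRR parameters: u = e^(σ√Δt) = e^(0.4·√0.25) = 1.2214, d = 1/u = 0.8187
Per-period rate: rΔt = 0.05·0.25 = 0.0125, so R = e^0.0125 = 1.0126
Risk-neutral probability p = (e^0.0125 − 0.8187)/(1.2214 − 0.8187) = 0.1938/0.4027 = 0.4814
Terminal stock prices: S_uu = 52.21, S_ud = 35, S_dd = 23.46
Terminal payoffs (K − S): max(-7.214, 0) = 0, max(10, 0) = 10, max(21.54, 0) = 21.54
Node u (S = 42.75): V_u = e^(−0.0125)·[0.4814·0.0000 + 0.5186·10.0000] = 5.1215
Node d (S = 28.66): V_d = e^(−0.0125)·[0.4814·10.0000 + 0.5186·21.5388] = 15.7854
Node 0 (S = 35): V_0 = e^(−0.0125)·[0.4814·5.1215 + 0.5186·15.7854] = 10.5195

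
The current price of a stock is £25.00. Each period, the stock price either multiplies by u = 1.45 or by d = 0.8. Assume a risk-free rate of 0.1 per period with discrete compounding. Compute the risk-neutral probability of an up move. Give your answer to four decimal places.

p = 0.4615

Risk-neutral probability p = (1 + 0.1 − 0.8)/(1.45 − 0.8) = 0.3000/0.6500 = 0.4615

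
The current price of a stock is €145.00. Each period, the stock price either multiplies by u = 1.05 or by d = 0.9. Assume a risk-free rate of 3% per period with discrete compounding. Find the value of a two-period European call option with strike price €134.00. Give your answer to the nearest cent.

€18.97

Risk-neutral probability p = (1 + 0.03 − 0.9)/(1.05 − 0.9) = 0.1300/0.1500 = 0.8667
Terminal stock prices: S_uu = 159.9, S_ud = 137, S_dd = 117.5
Terminal payoffs (S − K): max(25.86, 0) = 25.86, max(3.025, 0) = 3.025, max(-16.55, 0) = 0
Node u (S = 152.2): V_u = 1/1.03·[0.8667·25.8625 + 0.1333·3.0250] = 22.1529
Node d (S = 130.5): V_d = 1/1.03·[0.8667·3.0250 + 0.1333·0.0000] = 2.5453
Node 0 (S = 145): V_0 = 1/1.03·[0.8667·22.1529 + 0.1333·2.5453] = 18.9695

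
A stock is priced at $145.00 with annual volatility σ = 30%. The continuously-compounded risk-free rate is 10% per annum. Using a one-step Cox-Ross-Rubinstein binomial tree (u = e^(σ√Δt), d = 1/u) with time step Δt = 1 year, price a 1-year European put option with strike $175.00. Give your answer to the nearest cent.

$24.57

CRR parameters: u = e^(σ√Δt) = e^(0.3·√1) = 1.3499, d = 1/u = 0.7408
Per-period rate: rΔt = 0.1·1 = 0.1, so R = e^0.1 = 1.1052
Risk-neutral probability p = (e^0.1 − 0.7408)/(1.3499 − 0.7408) = 0.3644/0.6090 = 0.5982
Terminal stock prices: S_u = 195.7, S_d = 107.4
Terminal payoffs (K − S): max(-20.73, 0) = 0, max(67.58, 0) = 67.58
Node 0 (S = 145): V_0 = e^(−0.1)·[0.5982·0.0000 + 0.4018·67.5814] = 24.5677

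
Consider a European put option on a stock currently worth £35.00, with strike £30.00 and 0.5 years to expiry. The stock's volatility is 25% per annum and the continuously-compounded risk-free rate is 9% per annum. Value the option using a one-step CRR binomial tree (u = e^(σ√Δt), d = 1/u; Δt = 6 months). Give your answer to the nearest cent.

£0.27

CRR parameters: u = e^(σ√Δt) = e^(0.25·√0.5) = 1.1934, d = 1/u = 0.8380
Per-period rate: rΔt = 0.09·0.5 = 0.045, so R = e^0.045 = 1.0460
Risk-neutral probability p = (e^0.045 − 0.8380)/(1.1934 − 0.8380) = 0.2081/0.3554 = 0.5854
Terminal stock prices: S_u = 41.77, S_d = 29.33
Terminal payoffs (K − S): max(-11.77, 0) = 0, max(0.6712, 0) = 0.6712
Node 0 (S = 35): V_0 = e^(−0.045)·[0.5854·0.0000 + 0.4146·0.6712] = 0.2660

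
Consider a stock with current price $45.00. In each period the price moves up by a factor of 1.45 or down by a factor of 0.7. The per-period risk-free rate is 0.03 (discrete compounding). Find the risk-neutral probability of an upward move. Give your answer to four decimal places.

Risk-neutral probability p = (1 + 0.03 − 0.7)/(1.45 − 0.7) = 0.3300/0.7500 = 0.4400

p = 0.4400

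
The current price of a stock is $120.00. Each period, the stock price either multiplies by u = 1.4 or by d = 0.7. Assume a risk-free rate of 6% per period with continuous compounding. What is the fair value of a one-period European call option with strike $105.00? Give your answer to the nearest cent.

$30.67

Risk-neutral probability p = (e^0.06 − 0.7)/(1.4 − 0.7) = 0.3618/0.7000 = 0.5169
Terminal stock prices: S_u = 168, S_d = 84
Terminal payoffs (S − K): max(63, 0) = 63, max(-21, 0) = 0
Node 0 (S = 120): V_0 = e^(−0.06)·[0.5169·63.0000 + 0.4831·0.0000] = 30.6688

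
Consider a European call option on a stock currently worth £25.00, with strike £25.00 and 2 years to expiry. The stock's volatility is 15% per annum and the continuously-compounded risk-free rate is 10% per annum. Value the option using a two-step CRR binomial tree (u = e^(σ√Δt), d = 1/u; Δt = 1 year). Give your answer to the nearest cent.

£4.72

CRR parameters: u = e^(σ√Δt) = e^(0.15·√1) = 1.1618, d = 1/u = 0.8607
Per-period rate: rΔt = 0.1·1 = 0.1, so R = e^0.1 = 1.1052
Risk-neutral probability p = (e^0.1 − 0.8607)/(1.1618 − 0.8607) = 0.2445/0.3011 = 0.8118
Terminal stock prices: S_uu = 33.75, S_ud = 25, S_dd = 18.52
Terminal payoffs (S − K): max(8.746, 0) = 8.746, max(0, 0) = 0, max(-6.48, 0) = 0
Node u (S = 29.05): V_u = e^(−0.1)·[0.8118·8.7465 + 0.1882·0.0000] = 6.4249
Node d (S = 21.52): V_d = e^(−0.1)·[0.8118·0.0000 + 0.1882·0.0000] = 0.0000
Node 0 (S = 25): V_0 = e^(−0.1)·[0.8118·6.4249 + 0.1882·0.0000] = 4.7196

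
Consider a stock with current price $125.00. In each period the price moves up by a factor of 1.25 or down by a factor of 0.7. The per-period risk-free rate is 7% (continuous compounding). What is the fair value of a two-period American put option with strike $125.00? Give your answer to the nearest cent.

Risk-neutral probability p = (e^0.07 − 0.7)/(1.25 − 0.7) = 0.3725/0.5500 = 0.6773
Terminal stock prices: S_uu = 195.3, S_ud = 109.4, S_dd = 61.25
Terminal payoffs (K − S): max(-70.31, 0) = 0, max(15.62, 0) = 15.62, max(63.75, 0) = 63.75
Node u (S = 156.2): continuation = e^(−0.07)·[0.6773·0.0000 + 0.3227·15.6250] = 4.7015; exercise value = 0.0000 ≤ continuation, so V_u = 4.7015
Node d (S = 87.5): continuation = e^(−0.07)·[0.6773·15.6250 + 0.3227·63.7500] = 29.0492; exercise value = 37.5000 > continuation, so V_d = 37.5000 (exercise)
Node 0 (S = 125): continuation = e^(−0.07)·[0.6773·4.7015 + 0.3227·37.5000] = 14.2525; exercise value = 0.0000 ≤ continuation, so V_0 = 14.2525

$14.25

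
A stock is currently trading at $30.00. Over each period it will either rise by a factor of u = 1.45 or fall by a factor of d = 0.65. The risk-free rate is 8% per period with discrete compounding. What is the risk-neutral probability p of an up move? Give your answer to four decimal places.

p = 0.5375

Risk-neutral probability p = (1 + 0.08 − 0.65)/(1.45 − 0.65) = 0.4300/0.8000 = 0.5375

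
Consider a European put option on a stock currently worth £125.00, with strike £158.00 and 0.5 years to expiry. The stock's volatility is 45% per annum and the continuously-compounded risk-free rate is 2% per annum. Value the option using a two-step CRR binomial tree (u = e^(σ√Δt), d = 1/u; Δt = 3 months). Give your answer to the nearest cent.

£39.23

CRR parameters: u = e^(σ√Δt) = e^(0.45·√0.25) = 1.2523, d = 1/u = 0.7985
Per-period rate: rΔt = 0.02·0.25 = 0.005, so R = e^0.005 = 1.0050
Risk-neutral probability p = (e^0.005 − 0.7985)/(1.2523 − 0.7985) = 0.2065/0.4538 = 0.4550
Terminal stock prices: S_uu = 196, S_ud = 125, S_dd = 79.7
Terminal payoffs (K − S): max(-38.04, 0) = 0, max(33, 0) = 33, max(78.3, 0) = 78.3
Node u (S = 156.5): V_u = e^(−0.005)·[0.4550·0.0000 + 0.5450·33.0000] = 17.8943
Node d (S = 99.81): V_d = e^(−0.005)·[0.4550·33.0000 + 0.5450·78.2965] = 57.3974
Node 0 (S = 125): V_0 = e^(−0.005)·[0.4550·17.8943 + 0.5450·57.3974] = 39.2256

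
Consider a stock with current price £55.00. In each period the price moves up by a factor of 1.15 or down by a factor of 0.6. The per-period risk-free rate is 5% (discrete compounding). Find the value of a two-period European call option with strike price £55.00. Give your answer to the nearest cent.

Risk-neutral probability p = (1 + 0.05 − 0.6)/(1.15 − 0.6) = 0.4500/0.5500 = 0.8182
Terminal stock prices: S_uu = 72.74, S_ud = 37.95, S_dd = 19.8
Terminal payoffs (S − K): max(17.74, 0) = 17.74, max(-17.05, 0) = 0, max(-35.2, 0) = 0
Node u (S = 63.25): V_u = 1/1.05·[0.8182·17.7375 + 0.1818·0.0000] = 13.8214
Node d (S = 33): V_d = 1/1.05·[0.8182·0.0000 + 0.1818·0.0000] = 0.0000
Node 0 (S = 55): V_0 = 1/1.05·[0.8182·13.8214 + 0.1818·0.0000] = 10.7699

£10.77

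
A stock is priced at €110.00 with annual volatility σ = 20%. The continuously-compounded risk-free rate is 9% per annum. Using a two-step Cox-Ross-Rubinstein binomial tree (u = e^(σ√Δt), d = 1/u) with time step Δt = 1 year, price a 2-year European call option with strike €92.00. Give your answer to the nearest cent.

€34.68

CRR parameters: u = e^(σ√Δt) = e^(0.2·√1) = 1.2214, d = 1/u = 0.8187
Per-period rate: rΔt = 0.09·1 = 0.09, so R = e^0.09 = 1.0942
Risk-neutral probability p = (e^0.09 − 0.8187)/(1.2214 − 0.8187) = 0.2754/0.4027 = 0.6840
Terminal stock prices: S_uu = 164.1, S_ud = 110, S_dd = 73.74
Terminal payoffs (S − K): max(72.1, 0) = 72.1, max(18, 0) = 18, max(-18.26, 0) = 0
Node u (S = 134.4): V_u = e^(−0.09)·[0.6840·72.1007 + 0.3160·18.0000] = 50.2726
Node d (S = 90.06): V_d = e^(−0.09)·[0.6840·18.0000 + 0.3160·0.0000] = 11.2530
Node 0 (S = 110): V_0 = e^(−0.09)·[0.6840·50.2726 + 0.3160·11.2530] = 34.6782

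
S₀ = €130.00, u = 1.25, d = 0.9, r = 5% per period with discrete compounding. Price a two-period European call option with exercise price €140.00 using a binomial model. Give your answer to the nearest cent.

€13.29

Risk-neutral probability p = (1 + 0.05 − 0.9)/(1.25 − 0.9) = 0.1500/0.3500 = 0.4286
Terminal stock prices: S_uu = 203.1, S_ud = 146.2, S_dd = 105.3
Terminal payoffs (S − K): max(63.12, 0) = 63.12, max(6.25, 0) = 6.25, max(-34.7, 0) = 0
Node u (S = 162.5): V_u = 1/1.05·[0.4286·63.1250 + 0.5714·6.2500] = 29.1667
Node d (S = 117): V_d = 1/1.05·[0.4286·6.2500 + 0.5714·0.0000] = 2.5510
Node 0 (S = 130): V_0 = 1/1.05·[0.4286·29.1667 + 0.5714·2.5510] = 13.2931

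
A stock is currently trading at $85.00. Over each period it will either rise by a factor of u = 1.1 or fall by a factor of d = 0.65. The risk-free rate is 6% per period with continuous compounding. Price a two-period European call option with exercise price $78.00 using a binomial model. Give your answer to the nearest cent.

Risk-neutral probability p = (e^0.06 − 0.65)/(1.1 − 0.65) = 0.4118/0.4500 = 0.9152
Terminal stock prices: S_uu = 102.9, S_ud = 60.78, S_dd = 35.91
Terminal payoffs (S − K): max(24.85, 0) = 24.85, max(-17.22, 0) = 0, max(-42.09, 0) = 0
Node u (S = 93.5): V_u = e^(−0.06)·[0.9152·24.8500 + 0.0848·0.0000] = 21.4181
Node d (S = 55.25): V_d = e^(−0.06)·[0.9152·0.0000 + 0.0848·0.0000] = 0.0000
Node 0 (S = 85): V_0 = e^(−0.06)·[0.9152·21.4181 + 0.0848·0.0000] = 18.4602

$18.46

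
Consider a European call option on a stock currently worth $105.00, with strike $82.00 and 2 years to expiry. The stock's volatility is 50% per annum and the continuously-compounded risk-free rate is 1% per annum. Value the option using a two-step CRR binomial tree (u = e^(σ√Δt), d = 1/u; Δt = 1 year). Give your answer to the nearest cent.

CRR parameters: u = e^(σ√Δt) = e^(0.5·√1) = 1.6487, d = 1/u = 0.6065
Per-period rate: rΔt = 0.01·1 = 0.01, so R = e^0.01 = 1.0101
Risk-neutral probability p = (e^0.01 − 0.6065)/(1.6487 − 0.6065) = 0.4035/1.0422 = 0.3872
Terminal stock prices: S_uu = 285.4, S_ud = 105, S_dd = 38.63
Terminal payoffs (S − K): max(203.4, 0) = 203.4, max(23, 0) = 23, max(-43.37, 0) = 0
Node u (S = 173.1): V_u = e^(−0.01)·[0.3872·203.4196 + 0.6128·23.0000] = 91.9316
Node d (S = 63.69): V_d = e^(−0.01)·[0.3872·23.0000 + 0.6128·0.0000] = 8.8166
Node 0 (S = 105): V_0 = e^(−0.01)·[0.3872·91.9316 + 0.6128·8.8166] = 40.5895

$40.59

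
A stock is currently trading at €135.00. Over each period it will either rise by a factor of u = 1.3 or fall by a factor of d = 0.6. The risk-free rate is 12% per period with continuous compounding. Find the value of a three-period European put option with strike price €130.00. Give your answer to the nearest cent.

Risk-neutral probability p = (e^0.12 − 0.6)/(1.3 − 0.6) = 0.5275/0.7000 = 0.7536
Terminal stock prices: S_uuu = 296.6, S_uud = 136.9, S_udd = 63.18, S_ddd = 29.16
Terminal payoffs (K − S): max(-166.6, 0) = 0, max(-6.89, 0) = 0, max(66.82, 0) = 66.82, max(100.8, 0) = 100.8
Node uu (S = 228.2): V_uu = e^(−0.12)·[0.7536·0.0000 + 0.2464·0.0000] = 0.0000
Node ud (S = 105.3): V_ud = e^(−0.12)·[0.7536·0.0000 + 0.2464·66.8200] = 14.6046
Node dd (S = 48.6): V_dd = e^(−0.12)·[0.7536·66.8200 + 0.2464·100.8400] = 66.6997
Node u (S = 175.5): V_u = e^(−0.12)·[0.7536·0.0000 + 0.2464·14.6046] = 3.1921
Node d (S = 81): V_d = e^(−0.12)·[0.7536·14.6046 + 0.2464·66.6997] = 24.3394
Node 0 (S = 135): V_0 = e^(−0.12)·[0.7536·3.1921 + 0.2464·24.3394] = 7.4532

€7.45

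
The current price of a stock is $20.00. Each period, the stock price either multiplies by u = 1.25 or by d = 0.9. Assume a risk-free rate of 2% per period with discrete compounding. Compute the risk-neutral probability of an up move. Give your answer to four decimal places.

Risk-neutral probability p = (1 + 0.02 − 0.9)/(1.25 − 0.9) = 0.1200/0.3500 = 0.3429

p = 0.3429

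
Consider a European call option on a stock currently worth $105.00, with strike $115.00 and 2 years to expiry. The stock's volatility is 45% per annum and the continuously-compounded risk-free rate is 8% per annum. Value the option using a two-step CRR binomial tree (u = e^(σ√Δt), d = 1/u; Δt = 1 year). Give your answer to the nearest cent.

$27.99

CRR parameters: u = e^(σ√Δt) = e^(0.45·√1) = 1.5683, d = 1/u = 0.6376
Per-period rate: rΔt = 0.08·1 = 0.08, so R = e^0.08 = 1.0833
Risk-neutral probability p = (e^0.08 − 0.6376)/(1.5683 − 0.6376) = 0.4457/0.9307 = 0.4789
Terminal stock prices: S_uu = 258.3, S_ud = 105, S_dd = 42.69
Terminal payoffs (S − K): max(143.3, 0) = 143.3, max(-10, 0) = 0, max(-72.31, 0) = 0
Node u (S = 164.7): V_u = e^(−0.08)·[0.4789·143.2583 + 0.5211·0.0000] = 63.3252
Node d (S = 66.95): V_d = e^(−0.08)·[0.4789·0.0000 + 0.5211·0.0000] = 0.0000
Node 0 (S = 105): V_0 = e^(−0.08)·[0.4789·63.3252 + 0.5211·0.0000] = 27.9920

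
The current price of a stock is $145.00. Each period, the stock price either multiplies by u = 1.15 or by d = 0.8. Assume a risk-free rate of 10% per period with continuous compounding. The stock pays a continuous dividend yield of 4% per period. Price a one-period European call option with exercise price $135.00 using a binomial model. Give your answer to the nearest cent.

Per-period risk-free factor R = e^0.1 = 1.1052; dividend-adjusted growth = e^(0.1−0.04) = 1.0618.
Risk-neutral probability p = (1.0618 − 0.8)/(1.15 − 0.8) = 0.2618/0.3500 = 0.7481
Terminal stock prices: S_u = 166.8, S_d = 116
Terminal payoffs (S − K): max(31.75, 0) = 31.75, max(-19, 0) = 0
Node 0 (S = 145): V_0 = e^(−0.1)·[0.7481·31.7500 + 0.2519·0.0000] = 21.4920

$21.49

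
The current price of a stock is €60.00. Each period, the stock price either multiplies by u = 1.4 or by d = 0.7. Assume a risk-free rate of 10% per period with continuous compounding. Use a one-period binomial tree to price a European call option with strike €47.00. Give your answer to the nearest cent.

€19.38

Risk-neutral probability p = (e^0.1 − 0.7)/(1.4 − 0.7) = 0.4052/0.7000 = 0.5788
Terminal stock prices: S_u = 84, S_d = 42
Terminal payoffs (S − K): max(37, 0) = 37, max(-5, 0) = 0
Node 0 (S = 60): V_0 = e^(−0.1)·[0.5788·37.0000 + 0.4212·0.0000] = 19.3782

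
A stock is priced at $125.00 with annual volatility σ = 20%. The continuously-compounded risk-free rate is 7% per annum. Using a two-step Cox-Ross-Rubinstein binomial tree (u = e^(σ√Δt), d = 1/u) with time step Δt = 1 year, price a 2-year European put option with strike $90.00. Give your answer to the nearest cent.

$0.74

CRR parameters: u = e^(σ√Δt) = e^(0.2·√1) = 1.2214, d = 1/u = 0.8187
Per-period rate: rΔt = 0.07·1 = 0.07, so R = e^0.07 = 1.0725
Risk-neutral probability p = (e^0.07 − 0.8187)/(1.2214 − 0.8187) = 0.2538/0.4027 = 0.6302
Terminal stock prices: S_uu = 186.5, S_ud = 125, S_dd = 83.79
Terminal payoffs (K − S): max(-96.48, 0) = 0, max(-35, 0) = 0, max(6.21, 0) = 6.21
Node u (S = 152.7): V_u = e^(−0.07)·[0.6302·0.0000 + 0.3698·0.0000] = 0.0000
Node d (S = 102.3): V_d = e^(−0.07)·[0.6302·0.0000 + 0.3698·6.2100] = 2.1410
Node 0 (S = 125): V_0 = e^(−0.07)·[0.6302·0.0000 + 0.3698·2.1410] = 0.7382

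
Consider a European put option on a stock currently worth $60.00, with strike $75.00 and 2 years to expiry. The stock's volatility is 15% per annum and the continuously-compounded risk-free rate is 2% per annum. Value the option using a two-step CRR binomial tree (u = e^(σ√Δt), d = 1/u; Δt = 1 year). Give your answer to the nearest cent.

$13.67

CRR parameters: u = e^(σ√Δt) = e^(0.15·√1) = 1.1618, d = 1/u = 0.8607
Per-period rate: rΔt = 0.02·1 = 0.02, so R = e^0.02 = 1.0202
Risk-neutral probability p = (e^0.02 − 0.8607)/(1.1618 − 0.8607) = 0.1595/0.3011 = 0.5297
Terminal stock prices: S_uu = 80.99, S_ud = 60, S_dd = 44.45
Terminal payoffs (K − S): max(-5.992, 0) = 0, max(15, 0) = 15, max(30.55, 0) = 30.55
Node u (S = 69.71): V_u = e^(−0.02)·[0.5297·0.0000 + 0.4703·15.0000] = 6.9155
Node d (S = 51.64): V_d = e^(−0.02)·[0.5297·15.0000 + 0.4703·30.5509] = 21.8724
Node 0 (S = 60): V_0 = e^(−0.02)·[0.5297·6.9155 + 0.4703·21.8724] = 13.6741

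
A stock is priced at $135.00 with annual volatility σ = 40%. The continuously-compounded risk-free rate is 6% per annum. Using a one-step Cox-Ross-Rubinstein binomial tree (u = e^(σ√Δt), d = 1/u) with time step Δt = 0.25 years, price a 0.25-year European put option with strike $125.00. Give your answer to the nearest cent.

CRR parameters: u = e^(σ√Δt) = e^(0.4·√0.25) = 1.2214, d = 1/u = 0.8187
Per-period rate: rΔt = 0.06·0.25 = 0.015, so R = e^0.015 = 1.0151
Risk-neutral probability p = (e^0.015 − 0.8187)/(1.2214 − 0.8187) = 0.1964/0.4027 = 0.4877
Terminal stock prices: S_u = 164.9, S_d = 110.5
Terminal payoffs (K − S): max(-39.89, 0) = 0, max(14.47, 0) = 14.47
Node 0 (S = 135): V_0 = e^(−0.015)·[0.4877·0.0000 + 0.5123·14.4713] = 7.3033

$7.30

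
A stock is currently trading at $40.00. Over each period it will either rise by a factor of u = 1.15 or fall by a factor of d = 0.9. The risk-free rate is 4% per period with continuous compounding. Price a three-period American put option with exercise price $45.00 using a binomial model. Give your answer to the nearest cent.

Risk-neutral probability p = (e^0.04 − 0.9)/(1.15 − 0.9) = 0.1408/0.2500 = 0.5632
Terminal stock prices: S_uuu = 60.83, S_uud = 47.61, S_udd = 37.26, S_ddd = 29.16
Terminal payoffs (K − S): max(-15.83, 0) = 0, max(-2.61, 0) = 0, max(7.74, 0) = 7.74, max(15.84, 0) = 15.84
Node uu (S = 52.9): continuation = e^(−0.04)·[0.5632·0.0000 + 0.4368·0.0000] = 0.0000; exercise value = 0.0000 ≤ continuation, so V_uu = 0.0000
Node ud (S = 41.4): continuation = e^(−0.04)·[0.5632·0.0000 + 0.4368·7.7400] = 3.2479; exercise value = 3.6000 > continuation, so V_ud = 3.6000 (exercise)
Node dd (S = 32.4): continuation = e^(−0.04)·[0.5632·7.7400 + 0.4368·15.8400] = 10.8355; exercise value = 12.6000 > continuation, so V_dd = 12.6000 (exercise)
Node u (S = 46): continuation = e^(−0.04)·[0.5632·0.0000 + 0.4368·3.6000] = 1.5107; exercise value = 0.0000 ≤ continuation, so V_u = 1.5107
Node d (S = 36): continuation = e^(−0.04)·[0.5632·3.6000 + 0.4368·12.6000] = 7.2355; exercise value = 9.0000 > continuation, so V_d = 9.0000 (exercise)
Node 0 (S = 40): continuation = e^(−0.04)·[0.5632·1.5107 + 0.4368·9.0000] = 4.5942; exercise value = 5.0000 > continuation, so V_0 = 5.0000 (exercise)

$5.00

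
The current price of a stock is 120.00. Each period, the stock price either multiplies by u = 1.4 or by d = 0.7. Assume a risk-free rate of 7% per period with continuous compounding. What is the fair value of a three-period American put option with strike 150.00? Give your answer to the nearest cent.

35.80

Risk-neutral probability p = (e^0.07 − 0.7)/(1.4 − 0.7) = 0.3725/0.7000 = 0.5322
Terminal stock prices: S_uuu = 329.3, S_uud = 164.6, S_udd = 82.32, S_ddd = 41.16
Terminal payoffs (K − S): max(-179.3, 0) = 0, max(-14.64, 0) = 0, max(67.68, 0) = 67.68, max(108.8, 0) = 108.8
Node uu (S = 235.2): continuation = e^(−0.07)·[0.5322·0.0000 + 0.4678·0.0000] = 0.0000; exercise value = 0.0000 ≤ continuation, so V_uu = 0.0000
Node ud (S = 117.6): continuation = e^(−0.07)·[0.5322·0.0000 + 0.4678·67.6800] = 29.5231; exercise value = 32.4000 > continuation, so V_ud = 32.4000 (exercise)
Node dd (S = 58.8): continuation = e^(−0.07)·[0.5322·67.6800 + 0.4678·108.8400] = 81.0591; exercise value = 91.2000 > continuation, so V_dd = 91.2000 (exercise)
Node u (S = 168): continuation = e^(−0.07)·[0.5322·0.0000 + 0.4678·32.4000] = 14.1334; exercise value = 0.0000 ≤ continuation, so V_u = 14.1334
Node d (S = 84): continuation = e^(−0.07)·[0.5322·32.4000 + 0.4678·91.2000] = 55.8591; exercise value = 66.0000 > continuation, so V_d = 66.0000 (exercise)
Node 0 (S = 120): continuation = e^(−0.07)·[0.5322·14.1334 + 0.4678·66.0000] = 35.8029; exercise value = 30.0000 ≤ continuation, so V_0 = 35.8029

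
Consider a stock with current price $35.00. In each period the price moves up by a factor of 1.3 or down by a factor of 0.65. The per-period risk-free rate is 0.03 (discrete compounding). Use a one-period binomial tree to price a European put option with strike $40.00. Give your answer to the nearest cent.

$6.96

Risk-neutral probability p = (1 + 0.03 − 0.65)/(1.3 − 0.65) = 0.3800/0.6500 = 0.5846
Terminal stock prices: S_u = 45.5, S_d = 22.75
Terminal payoffs (K − S): max(-5.5, 0) = 0, max(17.25, 0) = 17.25
Node 0 (S = 35): V_0 = 1/1.03·[0.5846·0.0000 + 0.4154·17.2500] = 6.9567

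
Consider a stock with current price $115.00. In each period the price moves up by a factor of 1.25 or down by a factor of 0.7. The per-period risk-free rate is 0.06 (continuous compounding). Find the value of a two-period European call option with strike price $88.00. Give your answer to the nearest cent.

Risk-neutral probability p = (e^0.06 − 0.7)/(1.25 − 0.7) = 0.3618/0.5500 = 0.6579
Terminal stock prices: S_uu = 179.7, S_ud = 100.6, S_dd = 56.35
Terminal payoffs (S − K): max(91.69, 0) = 91.69, max(12.62, 0) = 12.62, max(-31.65, 0) = 0
Node u (S = 143.8): V_u = e^(−0.06)·[0.6579·91.6875 + 0.3421·12.6250] = 60.8747
Node d (S = 80.5): V_d = e^(−0.06)·[0.6579·12.6250 + 0.3421·0.0000] = 7.8221
Node 0 (S = 115): V_0 = e^(−0.06)·[0.6579·60.8747 + 0.3421·7.8221] = 40.2365

$40.24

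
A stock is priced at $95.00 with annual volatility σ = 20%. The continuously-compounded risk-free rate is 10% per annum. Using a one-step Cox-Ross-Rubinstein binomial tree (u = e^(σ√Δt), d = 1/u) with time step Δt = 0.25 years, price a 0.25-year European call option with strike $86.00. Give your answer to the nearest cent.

$11.14

CRR parameters: u = e^(σ√Δt) = e^(0.2·√0.25) = 1.1052, d = 1/u = 0.9048
Per-period rate: rΔt = 0.1·0.25 = 0.025, so R = e^0.025 = 1.0253
Risk-neutral probability p = (e^0.025 − 0.9048)/(1.1052 − 0.9048) = 0.1205/0.2003 = 0.6014
Terminal stock prices: S_u = 105, S_d = 85.96
Terminal payoffs (S − K): max(18.99, 0) = 18.99, max(-0.04045, 0) = 0
Node 0 (S = 95): V_0 = e^(−0.025)·[0.6014·18.9912 + 0.3986·0.0000] = 11.1391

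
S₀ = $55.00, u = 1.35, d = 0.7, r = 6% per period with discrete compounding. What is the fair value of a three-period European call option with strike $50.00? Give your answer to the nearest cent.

$19.12

Risk-neutral probability p = (1 + 0.06 − 0.7)/(1.35 − 0.7) = 0.3600/0.6500 = 0.5538
Terminal stock prices: S_uuu = 135.3, S_uud = 70.17, S_udd = 36.38, S_ddd = 18.86
Terminal payoffs (S − K): max(85.32, 0) = 85.32, max(20.17, 0) = 20.17, max(-13.62, 0) = 0, max(-31.14, 0) = 0
Node uu (S = 100.2): V_uu = 1/1.06·[0.5538·85.3206 + 0.4462·20.1663] = 53.0677
Node ud (S = 51.97): V_ud = 1/1.06·[0.5538·20.1663 + 0.4462·0.0000] = 10.5368
Node dd (S = 26.95): V_dd = 1/1.06·[0.5538·0.0000 + 0.4462·0.0000] = 0.0000
Node u (S = 74.25): V_u = 1/1.06·[0.5538·53.0677 + 0.4462·10.5368] = 32.1626
Node d (S = 38.5): V_d = 1/1.06·[0.5538·10.5368 + 0.4462·0.0000] = 5.5054
Node 0 (S = 55): V_0 = 1/1.06·[0.5538·32.1626 + 0.4462·5.5054] = 19.1221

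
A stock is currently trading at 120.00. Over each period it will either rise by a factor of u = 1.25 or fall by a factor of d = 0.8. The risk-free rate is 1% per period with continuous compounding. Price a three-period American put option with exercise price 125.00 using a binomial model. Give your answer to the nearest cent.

20.90

Risk-neutral probability p = (e^0.01 − 0.8)/(1.25 − 0.8) = 0.2101/0.4500 = 0.4668
Terminal stock prices: S_uuu = 234.4, S_uud = 150, S_udd = 96, S_ddd = 61.44
Terminal payoffs (K − S): max(-109.4, 0) = 0, max(-25, 0) = 0, max(29, 0) = 29, max(63.56, 0) = 63.56
Node uu (S = 187.5): continuation = e^(−0.01)·[0.4668·0.0000 + 0.5332·0.0000] = 0.0000; exercise value = 0.0000 ≤ continuation, so V_uu = 0.0000
Node ud (S = 120): continuation = e^(−0.01)·[0.4668·0.0000 + 0.5332·29.0000] = 15.3096; exercise value = 5.0000 ≤ continuation, so V_ud = 15.3096
Node dd (S = 76.8): continuation = e^(−0.01)·[0.4668·29.0000 + 0.5332·63.5600] = 46.9562; exercise value = 48.2000 > continuation, so V_dd = 48.2000 (exercise)
Node u (S = 150): continuation = e^(−0.01)·[0.4668·0.0000 + 0.5332·15.3096] = 8.0822; exercise value = 0.0000 ≤ continuation, so V_u = 8.0822
Node d (S = 96): continuation = e^(−0.01)·[0.4668·15.3096 + 0.5332·48.2000] = 32.5206; exercise value = 29.0000 ≤ continuation, so V_d = 32.5206
Node 0 (S = 120): continuation = e^(−0.01)·[0.4668·8.0822 + 0.5332·32.5206] = 20.9032; exercise value = 5.0000 ≤ continuation, so V_0 = 20.9032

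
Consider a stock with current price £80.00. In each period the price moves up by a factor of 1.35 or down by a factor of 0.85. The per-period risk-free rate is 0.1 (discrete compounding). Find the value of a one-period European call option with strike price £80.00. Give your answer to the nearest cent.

£12.73

Risk-neutral probability p = (1 + 0.1 − 0.85)/(1.35 − 0.85) = 0.2500/0.5000 = 0.5000
Terminal stock prices: S_u = 108, S_d = 68
Terminal payoffs (S − K): max(28, 0) = 28, max(-12, 0) = 0
Node 0 (S = 80): V_0 = 1/1.1·[0.5000·28.0000 + 0.5000·0.0000] = 12.7273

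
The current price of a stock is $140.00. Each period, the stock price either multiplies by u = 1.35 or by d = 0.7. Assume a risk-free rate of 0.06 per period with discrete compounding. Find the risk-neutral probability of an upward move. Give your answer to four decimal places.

p = 0.5538

Risk-neutral probability p = (1 + 0.06 − 0.7)/(1.35 − 0.7) = 0.3600/0.6500 = 0.5538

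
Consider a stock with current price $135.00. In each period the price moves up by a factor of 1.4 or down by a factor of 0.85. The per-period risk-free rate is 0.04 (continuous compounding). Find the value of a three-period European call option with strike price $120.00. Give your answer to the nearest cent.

$37.73

Risk-neutral probability p = (e^0.04 − 0.85)/(1.4 − 0.85) = 0.1908/0.5500 = 0.3469
Terminal stock prices: S_uuu = 370.4, S_uud = 224.9, S_udd = 136.6, S_ddd = 82.91
Terminal payoffs (S − K): max(250.4, 0) = 250.4, max(104.9, 0) = 104.9, max(16.55, 0) = 16.55, max(-37.09, 0) = 0
Node uu (S = 264.6): V_uu = e^(−0.04)·[0.3469·250.4400 + 0.6531·104.9100] = 149.3053
Node ud (S = 160.7): V_ud = e^(−0.04)·[0.3469·104.9100 + 0.6531·16.5525] = 45.3553
Node dd (S = 97.54): V_dd = e^(−0.04)·[0.3469·16.5525 + 0.6531·0.0000] = 5.5174
Node u (S = 189): V_u = e^(−0.04)·[0.3469·149.3053 + 0.6531·45.3553] = 78.2260
Node d (S = 114.8): V_d = e^(−0.04)·[0.3469·45.3553 + 0.6531·5.5174] = 18.5800
Node 0 (S = 135): V_0 = e^(−0.04)·[0.3469·78.2260 + 0.6531·18.5800] = 37.7330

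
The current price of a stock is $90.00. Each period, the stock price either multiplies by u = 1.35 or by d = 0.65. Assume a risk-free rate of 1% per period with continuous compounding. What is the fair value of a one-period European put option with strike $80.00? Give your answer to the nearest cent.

Risk-neutral probability p = (e^0.01 − 0.65)/(1.35 − 0.65) = 0.3601/0.7000 = 0.5144
Terminal stock prices: S_u = 121.5, S_d = 58.5
Terminal payoffs (K − S): max(-41.5, 0) = 0, max(21.5, 0) = 21.5
Node 0 (S = 90): V_0 = e^(−0.01)·[0.5144·0.0000 + 0.4856·21.5000] = 10.3374

$10.34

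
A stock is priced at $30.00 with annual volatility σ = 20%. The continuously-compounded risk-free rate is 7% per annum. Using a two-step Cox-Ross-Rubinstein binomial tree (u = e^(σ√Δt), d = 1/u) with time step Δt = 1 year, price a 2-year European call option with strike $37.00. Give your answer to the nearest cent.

$2.68

CRR parameters: u = e^(σ√Δt) = e^(0.2·√1) = 1.2214, d = 1/u = 0.8187
Per-period rate: rΔt = 0.07·1 = 0.07, so R = e^0.07 = 1.0725
Risk-neutral probability p = (e^0.07 − 0.8187)/(1.2214 − 0.8187) = 0.2538/0.4027 = 0.6302
Terminal stock prices: S_uu = 44.75, S_ud = 30, S_dd = 20.11
Terminal payoffs (S − K): max(7.755, 0) = 7.755, max(-7, 0) = 0, max(-16.89, 0) = 0
Node u (S = 36.64): V_u = e^(−0.07)·[0.6302·7.7547 + 0.3698·0.0000] = 4.5569
Node d (S = 24.56): V_d = e^(−0.07)·[0.6302·0.0000 + 0.3698·0.0000] = 0.0000
Node 0 (S = 30): V_0 = e^(−0.07)·[0.6302·4.5569 + 0.3698·0.0000] = 2.6777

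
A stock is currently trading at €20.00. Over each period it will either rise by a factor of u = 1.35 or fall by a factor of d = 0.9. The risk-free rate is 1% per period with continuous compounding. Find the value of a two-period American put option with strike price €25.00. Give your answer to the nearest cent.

€5.36

Risk-neutral probability p = (e^0.01 − 0.9)/(1.35 − 0.9) = 0.1101/0.4500 = 0.2446
Terminal stock prices: S_uu = 36.45, S_ud = 24.3, S_dd = 16.2
Terminal payoffs (K − S): max(-11.45, 0) = 0, max(0.7, 0) = 0.7, max(8.8, 0) = 8.8
Node u (S = 27): continuation = e^(−0.01)·[0.2446·0.0000 + 0.7554·0.7000] = 0.5235; exercise value = 0.0000 ≤ continuation, so V_u = 0.5235
Node d (S = 18): continuation = e^(−0.01)·[0.2446·0.7000 + 0.7554·8.8000] = 6.7512; exercise value = 7.0000 > continuation, so V_d = 7.0000 (exercise)
Node 0 (S = 20): continuation = e^(−0.01)·[0.2446·0.5235 + 0.7554·7.0000] = 5.3623; exercise value = 5.0000 ≤ continuation, so V_0 = 5.3623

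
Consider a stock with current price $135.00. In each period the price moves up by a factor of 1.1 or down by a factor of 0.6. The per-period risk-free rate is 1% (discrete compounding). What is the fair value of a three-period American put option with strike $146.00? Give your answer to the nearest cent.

Risk-neutral probability p = (1 + 0.01 − 0.6)/(1.1 − 0.6) = 0.4100/0.5000 = 0.8200
Terminal stock prices: S_uuu = 179.7, S_uud = 98.01, S_udd = 53.46, S_ddd = 29.16
Terminal payoffs (K − S): max(-33.69, 0) = 0, max(47.99, 0) = 47.99, max(92.54, 0) = 92.54, max(116.8, 0) = 116.8
Node uu (S = 163.4): continuation = 1/1.01·[0.8200·0.0000 + 0.1800·47.9900] = 8.5527; exercise value = 0.0000 ≤ continuation, so V_uu = 8.5527
Node ud (S = 89.1): continuation = 1/1.01·[0.8200·47.9900 + 0.1800·92.5400] = 55.4545; exercise value = 56.9000 > continuation, so V_ud = 56.9000 (exercise)
Node dd (S = 48.6): continuation = 1/1.01·[0.8200·92.5400 + 0.1800·116.8400] = 95.9545; exercise value = 97.4000 > continuation, so V_dd = 97.4000 (exercise)
Node u (S = 148.5): continuation = 1/1.01·[0.8200·8.5527 + 0.1800·56.9000] = 17.0843; exercise value = 0.0000 ≤ continuation, so V_u = 17.0843
Node d (S = 81): continuation = 1/1.01·[0.8200·56.9000 + 0.1800·97.4000] = 63.5545; exercise value = 65.0000 > continuation, so V_d = 65.0000 (exercise)
Node 0 (S = 135): continuation = 1/1.01·[0.8200·17.0843 + 0.1800·65.0000] = 25.4546; exercise value = 11.0000 ≤ continuation, so V_0 = 25.4546

$25.45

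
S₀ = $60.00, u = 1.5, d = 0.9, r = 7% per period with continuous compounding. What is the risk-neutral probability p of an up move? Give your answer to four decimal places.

Risk-neutral probability p = (e^0.07 − 0.9)/(1.5 − 0.9) = 0.1725/0.6000 = 0.2875

p = 0.2875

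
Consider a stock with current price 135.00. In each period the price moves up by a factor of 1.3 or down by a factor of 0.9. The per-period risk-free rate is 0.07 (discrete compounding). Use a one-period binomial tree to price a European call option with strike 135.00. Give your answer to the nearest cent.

16.09

Risk-neutral probability p = (1 + 0.07 − 0.9)/(1.3 − 0.9) = 0.1700/0.4000 = 0.4250
Terminal stock prices: S_u = 175.5, S_d = 121.5
Terminal payoffs (S − K): max(40.5, 0) = 40.5, max(-13.5, 0) = 0
Node 0 (S = 135): V_0 = 1/1.07·[0.4250·40.5000 + 0.5750·0.0000] = 16.0864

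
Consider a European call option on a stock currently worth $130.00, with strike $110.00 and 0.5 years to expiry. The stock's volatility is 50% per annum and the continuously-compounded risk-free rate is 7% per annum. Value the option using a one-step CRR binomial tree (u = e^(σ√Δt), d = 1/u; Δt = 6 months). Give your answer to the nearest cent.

$33.51

CRR parameters: u = e^(σ√Δt) = e^(0.5·√0.5) = 1.4241, d = 1/u = 0.7022
Per-period rate: rΔt = 0.07·0.5 = 0.035, so R = e^0.035 = 1.0356
Risk-neutral probability p = (e^0.035 − 0.7022)/(1.4241 − 0.7022) = 0.3334/0.7219 = 0.4619
Terminal stock prices: S_u = 185.1, S_d = 91.28
Terminal payoffs (S − K): max(75.14, 0) = 75.14, max(-18.72, 0) = 0
Node 0 (S = 130): V_0 = e^(−0.035)·[0.4619·75.1355 + 0.5381·0.0000] = 33.5085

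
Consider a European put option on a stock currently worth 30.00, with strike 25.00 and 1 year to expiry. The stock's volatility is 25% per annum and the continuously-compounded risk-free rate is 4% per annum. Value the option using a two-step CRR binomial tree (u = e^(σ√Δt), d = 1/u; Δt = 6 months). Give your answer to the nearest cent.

0.90

CRR parameters: u = e^(σ√Δt) = e^(0.25·√0.5) = 1.1934, d = 1/u = 0.8380
Per-period rate: rΔt = 0.04·0.5 = 0.02, so R = e^0.02 = 1.0202
Risk-neutral probability p = (e^0.02 − 0.8380)/(1.1934 − 0.8380) = 0.1822/0.3554 = 0.5128
Terminal stock prices: S_uu = 42.72, S_ud = 30, S_dd = 21.07
Terminal payoffs (K − S): max(-17.72, 0) = 0, max(-5, 0) = 0, max(3.934, 0) = 3.934
Node u (S = 35.8): V_u = e^(−0.02)·[0.5128·0.0000 + 0.4872·0.0000] = 0.0000
Node d (S = 25.14): V_d = e^(−0.02)·[0.5128·0.0000 + 0.4872·3.9343] = 1.8790
Node 0 (S = 30): V_0 = e^(−0.02)·[0.5128·0.0000 + 0.4872·1.8790] = 0.8974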